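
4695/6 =1565/2=782.50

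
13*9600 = 124800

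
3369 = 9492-6123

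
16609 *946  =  15712114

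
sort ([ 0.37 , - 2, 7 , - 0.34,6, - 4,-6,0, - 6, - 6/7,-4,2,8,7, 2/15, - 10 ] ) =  [ - 10 , - 6, - 6, - 4, - 4, - 2,-6/7, - 0.34, 0, 2/15,0.37, 2, 6, 7,7, 8 ]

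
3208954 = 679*4726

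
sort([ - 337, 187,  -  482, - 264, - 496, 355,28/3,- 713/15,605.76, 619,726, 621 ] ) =[ - 496, - 482,  -  337, - 264, - 713/15,28/3 , 187, 355,605.76, 619,621,726 ]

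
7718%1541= 13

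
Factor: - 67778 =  - 2^1*33889^1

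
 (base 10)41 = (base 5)131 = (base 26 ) 1f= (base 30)1B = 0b101001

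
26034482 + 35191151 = 61225633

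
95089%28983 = 8140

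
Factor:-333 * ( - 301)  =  3^2*7^1*37^1*43^1 = 100233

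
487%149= 40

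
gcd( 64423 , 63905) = 1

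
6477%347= 231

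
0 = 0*340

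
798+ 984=1782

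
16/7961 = 16/7961 = 0.00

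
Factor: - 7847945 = -5^1*7^1*23^1*9749^1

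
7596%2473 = 177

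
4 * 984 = 3936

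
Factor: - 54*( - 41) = 2214 =2^1 * 3^3*41^1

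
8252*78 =643656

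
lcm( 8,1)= 8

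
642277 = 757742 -115465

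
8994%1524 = 1374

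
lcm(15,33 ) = 165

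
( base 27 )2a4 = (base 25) 2J7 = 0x6C4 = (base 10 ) 1732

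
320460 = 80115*4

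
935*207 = 193545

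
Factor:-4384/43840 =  - 2^(-1 ) * 5^(-1 ) = - 1/10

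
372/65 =372/65 = 5.72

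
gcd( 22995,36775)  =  5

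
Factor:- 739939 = - 31^1* 23869^1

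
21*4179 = 87759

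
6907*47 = 324629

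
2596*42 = 109032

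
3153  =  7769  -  4616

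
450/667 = 450/667 = 0.67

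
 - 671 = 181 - 852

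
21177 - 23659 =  - 2482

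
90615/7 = 12945 = 12945.00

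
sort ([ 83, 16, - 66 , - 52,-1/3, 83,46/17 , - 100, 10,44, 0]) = [ - 100, - 66, - 52, - 1/3,0,46/17,  10,16, 44,  83, 83]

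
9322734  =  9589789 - 267055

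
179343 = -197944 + 377287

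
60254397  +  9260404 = 69514801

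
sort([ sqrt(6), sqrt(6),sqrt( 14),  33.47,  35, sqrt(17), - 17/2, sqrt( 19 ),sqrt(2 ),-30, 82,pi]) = [-30 , - 17/2,sqrt(2), sqrt( 6 ),sqrt( 6 ),pi, sqrt(14), sqrt(17),sqrt (19 ), 33.47,35, 82]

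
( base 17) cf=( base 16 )DB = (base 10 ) 219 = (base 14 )119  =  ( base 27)83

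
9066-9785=-719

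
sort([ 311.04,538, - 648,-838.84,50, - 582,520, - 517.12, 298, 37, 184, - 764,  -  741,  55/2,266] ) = [ - 838.84, - 764 , - 741, - 648, - 582,- 517.12,55/2,37,50,  184,266, 298,311.04,520, 538 ]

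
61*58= 3538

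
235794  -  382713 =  - 146919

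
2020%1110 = 910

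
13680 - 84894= - 71214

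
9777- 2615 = 7162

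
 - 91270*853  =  -77853310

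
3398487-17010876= - 13612389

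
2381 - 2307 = 74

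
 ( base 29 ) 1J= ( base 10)48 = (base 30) 1i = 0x30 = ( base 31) 1h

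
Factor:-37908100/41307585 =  - 2^2*3^( - 1)*5^1*11^ ( - 3 )*2069^(  -  1)*379081^1 = -7581620/8261517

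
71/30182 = 71/30182 = 0.00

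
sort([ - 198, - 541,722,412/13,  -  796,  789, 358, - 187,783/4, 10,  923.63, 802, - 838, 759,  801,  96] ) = [ - 838, - 796, - 541,  -  198, - 187,  10,412/13, 96, 783/4,358,722,759, 789,  801,  802,923.63]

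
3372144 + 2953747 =6325891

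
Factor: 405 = 3^4*5^1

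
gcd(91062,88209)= 9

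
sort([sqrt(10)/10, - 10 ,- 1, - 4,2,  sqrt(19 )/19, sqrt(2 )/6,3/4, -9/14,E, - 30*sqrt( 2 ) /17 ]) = [ - 10, - 4, - 30*sqrt( 2 )/17, - 1,-9/14,sqrt(19 )/19,sqrt(2)/6, sqrt( 10) /10,  3/4,2,E]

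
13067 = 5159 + 7908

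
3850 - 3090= 760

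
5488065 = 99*55435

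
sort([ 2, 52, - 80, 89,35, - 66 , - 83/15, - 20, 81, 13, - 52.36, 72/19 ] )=[-80, - 66,-52.36, - 20, - 83/15,  2, 72/19,13,35, 52, 81, 89]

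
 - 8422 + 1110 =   -  7312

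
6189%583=359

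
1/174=1/174 =0.01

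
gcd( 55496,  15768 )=8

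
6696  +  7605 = 14301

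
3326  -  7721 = - 4395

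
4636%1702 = 1232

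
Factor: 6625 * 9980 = 2^2*5^4*53^1*499^1  =  66117500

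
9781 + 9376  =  19157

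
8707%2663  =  718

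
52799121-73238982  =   - 20439861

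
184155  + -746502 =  - 562347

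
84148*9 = 757332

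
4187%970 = 307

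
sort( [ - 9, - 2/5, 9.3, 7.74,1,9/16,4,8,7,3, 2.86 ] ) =[ - 9, - 2/5, 9/16, 1,2.86,3, 4,7,  7.74,8, 9.3 ] 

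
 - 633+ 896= 263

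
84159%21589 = 19392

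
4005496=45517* 88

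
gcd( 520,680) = 40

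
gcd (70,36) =2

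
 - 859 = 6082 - 6941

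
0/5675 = 0  =  0.00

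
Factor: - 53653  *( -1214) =65134742 = 2^1*607^1 * 53653^1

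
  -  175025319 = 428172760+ - 603198079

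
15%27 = 15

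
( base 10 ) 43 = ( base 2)101011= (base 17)29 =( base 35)18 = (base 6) 111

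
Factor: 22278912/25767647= 2^8*3^1*29009^1*25767647^ ( - 1 )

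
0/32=0 =0.00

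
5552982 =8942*621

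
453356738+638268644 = 1091625382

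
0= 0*953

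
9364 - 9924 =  - 560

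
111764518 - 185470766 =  - 73706248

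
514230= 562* 915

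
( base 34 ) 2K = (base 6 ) 224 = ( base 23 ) 3J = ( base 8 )130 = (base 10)88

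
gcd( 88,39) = 1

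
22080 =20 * 1104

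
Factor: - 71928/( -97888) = 8991/12236 = 2^(-2 )*3^5*7^( - 1)* 19^(  -  1)*23^ ( - 1)*37^1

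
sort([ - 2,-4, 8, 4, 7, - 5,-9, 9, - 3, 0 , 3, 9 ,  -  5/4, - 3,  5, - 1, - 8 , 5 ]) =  [ - 9, - 8,  -  5, - 4,-3 ,-3, -2,-5/4,-1,0,  3, 4, 5,5,7, 8,9,9] 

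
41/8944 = 41/8944 = 0.00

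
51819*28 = 1450932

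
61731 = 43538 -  - 18193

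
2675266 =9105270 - 6430004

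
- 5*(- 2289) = 11445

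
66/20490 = 11/3415 = 0.00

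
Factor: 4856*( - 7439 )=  - 36123784 = -2^3*43^1*173^1*607^1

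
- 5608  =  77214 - 82822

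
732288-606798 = 125490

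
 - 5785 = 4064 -9849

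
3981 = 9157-5176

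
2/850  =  1/425 = 0.00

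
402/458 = 201/229 = 0.88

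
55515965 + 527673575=583189540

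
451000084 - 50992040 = 400008044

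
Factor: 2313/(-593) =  - 3^2*257^1*593^( - 1)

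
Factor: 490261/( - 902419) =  - 7^( - 1 )*137^(  -  1 )*521^1 = - 521/959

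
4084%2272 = 1812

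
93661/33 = 93661/33= 2838.21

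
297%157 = 140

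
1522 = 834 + 688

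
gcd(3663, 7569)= 9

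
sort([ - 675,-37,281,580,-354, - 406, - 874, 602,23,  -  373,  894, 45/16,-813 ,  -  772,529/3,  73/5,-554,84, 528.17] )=[-874, - 813, - 772,  -  675,-554 ,  -  406,- 373, - 354, - 37 , 45/16,73/5, 23, 84,529/3,281, 528.17, 580, 602, 894 ] 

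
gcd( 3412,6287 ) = 1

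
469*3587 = 1682303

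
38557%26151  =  12406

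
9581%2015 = 1521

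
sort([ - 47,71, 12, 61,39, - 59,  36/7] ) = [ - 59 ,-47, 36/7, 12,  39, 61,71]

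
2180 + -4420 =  - 2240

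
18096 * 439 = 7944144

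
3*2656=7968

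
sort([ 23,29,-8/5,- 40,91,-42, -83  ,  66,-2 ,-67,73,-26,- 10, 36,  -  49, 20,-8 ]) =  [ - 83, - 67, - 49, - 42, - 40,- 26,- 10, -8,-2,-8/5,20, 23,29, 36, 66 , 73, 91]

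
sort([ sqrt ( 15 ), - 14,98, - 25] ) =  [ - 25 ,- 14, sqrt (15), 98]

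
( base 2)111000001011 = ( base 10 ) 3595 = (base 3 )11221011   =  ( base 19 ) 9I4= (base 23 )6I7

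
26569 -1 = 26568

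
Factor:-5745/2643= - 5^1*383^1*881^ ( - 1)=- 1915/881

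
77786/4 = 38893/2 = 19446.50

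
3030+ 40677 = 43707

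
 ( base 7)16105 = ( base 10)4513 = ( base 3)20012011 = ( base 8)10641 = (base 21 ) A4J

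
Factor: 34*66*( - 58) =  - 2^3*3^1 *11^1*17^1*29^1 = - 130152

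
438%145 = 3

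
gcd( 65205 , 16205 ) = 35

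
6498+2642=9140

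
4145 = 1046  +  3099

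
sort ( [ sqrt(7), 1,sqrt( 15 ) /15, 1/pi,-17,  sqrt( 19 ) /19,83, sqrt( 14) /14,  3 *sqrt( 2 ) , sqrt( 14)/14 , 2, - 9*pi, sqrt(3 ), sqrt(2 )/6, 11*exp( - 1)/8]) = [ - 9*pi,  -  17, sqrt(19 )/19, sqrt( 2)/6, sqrt (15) /15, sqrt( 14)/14, sqrt( 14)/14,1/pi , 11*exp ( - 1)/8, 1,sqrt( 3 ), 2, sqrt(7), 3*sqrt(2), 83]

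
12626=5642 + 6984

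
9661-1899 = 7762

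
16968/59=16968/59=287.59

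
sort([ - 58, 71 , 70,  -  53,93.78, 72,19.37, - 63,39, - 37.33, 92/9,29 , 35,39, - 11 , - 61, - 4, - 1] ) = [ - 63,  -  61,-58, - 53,  -  37.33, - 11, - 4,-1 , 92/9,19.37,29,35,39,39, 70,71,72, 93.78 ]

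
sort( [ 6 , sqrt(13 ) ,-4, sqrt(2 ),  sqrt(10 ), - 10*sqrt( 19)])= [ - 10*sqrt( 19),  -  4, sqrt( 2 ), sqrt( 10),sqrt( 13 ),6]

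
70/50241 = 70/50241= 0.00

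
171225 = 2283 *75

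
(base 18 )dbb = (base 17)F51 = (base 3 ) 20001202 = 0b1000101000101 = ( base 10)4421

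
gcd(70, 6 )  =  2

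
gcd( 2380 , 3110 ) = 10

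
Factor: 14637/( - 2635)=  - 861/155 = - 3^1*5^(- 1)*  7^1 * 31^( -1 )*41^1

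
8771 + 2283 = 11054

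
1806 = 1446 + 360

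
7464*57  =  425448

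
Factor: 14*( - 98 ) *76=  - 104272 = -2^4*7^3  *19^1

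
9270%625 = 520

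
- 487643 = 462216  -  949859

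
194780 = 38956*5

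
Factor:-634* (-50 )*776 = 2^5*5^2*97^1*317^1 = 24599200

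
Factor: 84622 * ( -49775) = - 2^1 * 5^2*11^1 * 29^1 * 181^1 * 1459^1 = - 4212060050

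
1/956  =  1/956 = 0.00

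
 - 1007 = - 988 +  - 19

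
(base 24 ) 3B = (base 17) 4f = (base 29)2P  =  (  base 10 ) 83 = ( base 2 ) 1010011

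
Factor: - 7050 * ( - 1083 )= 7635150=   2^1 * 3^2 * 5^2*  19^2*47^1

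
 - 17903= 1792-19695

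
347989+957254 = 1305243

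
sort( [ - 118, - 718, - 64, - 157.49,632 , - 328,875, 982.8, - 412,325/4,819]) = [ - 718, - 412, - 328, - 157.49, - 118, - 64,325/4,632, 819, 875,982.8 ] 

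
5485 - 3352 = 2133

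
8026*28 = 224728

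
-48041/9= - 5338 + 1/9  =  -  5337.89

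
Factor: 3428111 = 127^1*26993^1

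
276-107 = 169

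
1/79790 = 1/79790 = 0.00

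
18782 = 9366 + 9416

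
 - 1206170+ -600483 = - 1806653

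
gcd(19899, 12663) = 1809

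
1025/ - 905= - 2+ 157/181 = - 1.13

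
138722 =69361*2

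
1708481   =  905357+803124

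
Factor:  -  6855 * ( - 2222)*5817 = 2^1 * 3^2 * 5^1*7^1*11^1*101^1* 277^1 * 457^1=88603438770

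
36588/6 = 6098 = 6098.00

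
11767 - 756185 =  - 744418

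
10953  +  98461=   109414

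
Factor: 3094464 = 2^6*3^1*71^1*227^1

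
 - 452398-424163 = -876561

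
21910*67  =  1467970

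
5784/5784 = 1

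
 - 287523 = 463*( - 621)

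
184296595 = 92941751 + 91354844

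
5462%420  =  2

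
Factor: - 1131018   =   - 2^1*3^1*7^2*3847^1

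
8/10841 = 8/10841 = 0.00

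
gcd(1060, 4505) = 265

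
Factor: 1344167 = 11^1*89^1*1373^1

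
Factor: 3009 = 3^1*17^1 *59^1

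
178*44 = 7832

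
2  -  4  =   - 2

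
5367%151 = 82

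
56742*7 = 397194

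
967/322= 967/322  =  3.00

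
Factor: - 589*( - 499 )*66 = 2^1* 3^1 * 11^1*19^1*31^1*499^1 = 19398126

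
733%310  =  113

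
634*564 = 357576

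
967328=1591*608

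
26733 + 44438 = 71171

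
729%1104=729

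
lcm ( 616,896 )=9856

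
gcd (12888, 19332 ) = 6444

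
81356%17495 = 11376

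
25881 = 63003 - 37122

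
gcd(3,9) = 3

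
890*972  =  865080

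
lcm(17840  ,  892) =17840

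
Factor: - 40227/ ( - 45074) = 2^( - 1 )*3^1 * 11^1 *23^1 * 31^( - 1 )*53^1 *727^ ( - 1)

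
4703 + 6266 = 10969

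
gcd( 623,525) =7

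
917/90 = 917/90 = 10.19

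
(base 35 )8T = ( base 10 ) 309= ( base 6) 1233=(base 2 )100110101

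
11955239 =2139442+9815797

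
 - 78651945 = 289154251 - 367806196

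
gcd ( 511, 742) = 7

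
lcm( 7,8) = 56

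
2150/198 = 1075/99 = 10.86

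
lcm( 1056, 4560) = 100320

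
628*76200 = 47853600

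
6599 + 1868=8467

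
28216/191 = 28216/191=147.73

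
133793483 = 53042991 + 80750492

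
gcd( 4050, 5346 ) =162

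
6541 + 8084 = 14625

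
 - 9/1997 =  - 9/1997 = - 0.00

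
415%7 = 2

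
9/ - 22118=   -  1  +  22109/22118 = - 0.00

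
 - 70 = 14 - 84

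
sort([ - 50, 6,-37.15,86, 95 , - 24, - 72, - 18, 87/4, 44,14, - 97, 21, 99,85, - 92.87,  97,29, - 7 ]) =[ - 97,  -  92.87,-72, -50, - 37.15,-24, - 18, - 7, 6, 14 , 21,  87/4, 29,44, 85 , 86, 95, 97, 99]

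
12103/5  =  12103/5 = 2420.60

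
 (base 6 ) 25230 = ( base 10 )3762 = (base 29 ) 4DL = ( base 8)7262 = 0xEB2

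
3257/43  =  3257/43=75.74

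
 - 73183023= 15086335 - 88269358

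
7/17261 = 7/17261 = 0.00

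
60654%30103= 448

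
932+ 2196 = 3128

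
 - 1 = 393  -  394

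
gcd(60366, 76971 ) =3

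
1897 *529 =1003513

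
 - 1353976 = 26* (- 52076)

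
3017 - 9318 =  - 6301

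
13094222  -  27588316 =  - 14494094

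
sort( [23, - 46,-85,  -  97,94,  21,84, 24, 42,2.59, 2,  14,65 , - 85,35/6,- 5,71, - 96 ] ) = [-97, - 96,-85,  -  85,-46, - 5,2,2.59, 35/6, 14, 21, 23,  24 , 42,65,71,84 , 94]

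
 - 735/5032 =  - 1+4297/5032 = - 0.15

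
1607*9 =14463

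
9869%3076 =641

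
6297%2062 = 111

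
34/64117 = 34/64117= 0.00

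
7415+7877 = 15292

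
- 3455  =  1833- 5288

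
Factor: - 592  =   - 2^4*37^1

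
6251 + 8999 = 15250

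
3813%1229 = 126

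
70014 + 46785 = 116799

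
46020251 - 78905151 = -32884900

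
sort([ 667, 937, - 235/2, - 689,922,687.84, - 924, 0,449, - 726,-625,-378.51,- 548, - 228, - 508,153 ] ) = [ - 924, - 726, - 689, - 625,  -  548 , - 508, - 378.51, - 228, - 235/2,0,153,449,667,  687.84, 922,937 ] 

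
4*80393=321572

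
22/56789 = 22/56789 = 0.00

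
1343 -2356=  -1013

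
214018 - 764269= - 550251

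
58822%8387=113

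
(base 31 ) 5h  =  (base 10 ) 172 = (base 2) 10101100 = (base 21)84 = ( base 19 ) 91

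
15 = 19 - 4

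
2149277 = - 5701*( - 377)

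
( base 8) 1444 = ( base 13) 49b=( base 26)14o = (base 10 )804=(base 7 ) 2226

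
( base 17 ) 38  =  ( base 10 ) 59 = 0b111011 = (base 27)25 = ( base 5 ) 214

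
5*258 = 1290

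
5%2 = 1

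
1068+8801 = 9869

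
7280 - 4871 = 2409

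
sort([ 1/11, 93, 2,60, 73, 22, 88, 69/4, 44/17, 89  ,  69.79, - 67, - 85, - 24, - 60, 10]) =[ - 85,-67, - 60, - 24,1/11, 2,44/17 , 10, 69/4,22, 60, 69.79 , 73, 88 , 89,93]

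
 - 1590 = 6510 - 8100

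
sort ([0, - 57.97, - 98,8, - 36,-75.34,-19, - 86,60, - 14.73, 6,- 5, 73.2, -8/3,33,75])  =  [-98, - 86, - 75.34,-57.97, - 36, - 19, - 14.73, - 5, - 8/3,0,6,8,  33,60,73.2,75 ]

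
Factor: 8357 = 61^1*137^1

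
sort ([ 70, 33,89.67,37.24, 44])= [33,37.24,  44, 70,89.67] 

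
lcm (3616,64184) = 256736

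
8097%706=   331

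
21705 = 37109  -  15404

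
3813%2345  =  1468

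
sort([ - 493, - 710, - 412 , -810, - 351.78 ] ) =[ - 810, - 710, - 493, - 412, - 351.78]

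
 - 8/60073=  - 8/60073 = -0.00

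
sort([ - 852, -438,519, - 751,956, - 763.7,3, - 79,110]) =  [ - 852, - 763.7, -751,-438, - 79,  3,110,519,956 ]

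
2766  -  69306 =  - 66540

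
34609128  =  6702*5164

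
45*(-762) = -34290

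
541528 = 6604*82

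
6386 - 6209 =177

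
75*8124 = 609300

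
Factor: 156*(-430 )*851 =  - 57085080 = -2^3*3^1*5^1  *13^1*23^1*37^1*43^1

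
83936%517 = 182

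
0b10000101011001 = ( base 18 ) 1865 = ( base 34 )7D3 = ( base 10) 8537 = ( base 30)9eh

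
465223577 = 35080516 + 430143061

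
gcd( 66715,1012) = 11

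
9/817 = 9/817 = 0.01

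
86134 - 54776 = 31358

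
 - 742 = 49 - 791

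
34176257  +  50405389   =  84581646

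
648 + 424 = 1072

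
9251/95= 9251/95 = 97.38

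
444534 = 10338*43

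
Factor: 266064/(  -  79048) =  - 138/41=- 2^1*3^1*23^1*41^(-1 )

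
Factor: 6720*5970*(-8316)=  - 333624614400 = - 2^9*3^5 * 5^2*7^2 * 11^1*199^1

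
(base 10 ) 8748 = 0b10001000101100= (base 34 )7JA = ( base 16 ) 222C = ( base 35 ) 74x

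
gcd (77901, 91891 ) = 1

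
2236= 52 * 43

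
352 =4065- 3713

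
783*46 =36018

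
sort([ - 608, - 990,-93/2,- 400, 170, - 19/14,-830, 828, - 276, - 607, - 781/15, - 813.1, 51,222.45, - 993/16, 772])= [-990, - 830,- 813.1, - 608, -607,  -  400, - 276,-993/16,  -  781/15, - 93/2, -19/14 , 51 , 170,222.45,772,828] 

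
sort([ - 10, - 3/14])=[ - 10, - 3/14]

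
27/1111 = 27/1111 = 0.02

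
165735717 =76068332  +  89667385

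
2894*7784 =22526896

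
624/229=2 + 166/229 =2.72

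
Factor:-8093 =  - 8093^1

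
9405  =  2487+6918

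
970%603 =367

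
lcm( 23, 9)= 207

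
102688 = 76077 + 26611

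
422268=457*924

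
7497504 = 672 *11157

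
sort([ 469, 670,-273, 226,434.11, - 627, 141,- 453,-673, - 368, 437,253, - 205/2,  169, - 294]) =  [ - 673, -627,  -  453,-368 , - 294, - 273, - 205/2,141, 169, 226, 253, 434.11, 437, 469, 670 ]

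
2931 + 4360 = 7291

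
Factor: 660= 2^2*3^1* 5^1 *11^1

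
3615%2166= 1449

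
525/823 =525/823 = 0.64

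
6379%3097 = 185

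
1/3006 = 1/3006 = 0.00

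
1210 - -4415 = 5625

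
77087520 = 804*95880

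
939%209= 103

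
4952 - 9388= - 4436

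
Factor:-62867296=  -  2^5*1964603^1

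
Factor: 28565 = 5^1* 29^1*197^1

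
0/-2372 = 0/1= -  0.00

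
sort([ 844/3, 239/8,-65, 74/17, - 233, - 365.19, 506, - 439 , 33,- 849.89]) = [ - 849.89, - 439, - 365.19, -233 , - 65, 74/17,239/8, 33, 844/3, 506]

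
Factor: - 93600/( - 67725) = 2^5*7^( - 1 )*13^1*43^( - 1 ) = 416/301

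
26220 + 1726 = 27946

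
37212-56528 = -19316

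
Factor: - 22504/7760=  - 2^( - 1)*5^ ( - 1 )*29^1= -  29/10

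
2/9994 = 1/4997 = 0.00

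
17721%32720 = 17721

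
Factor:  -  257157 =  - 3^2* 28573^1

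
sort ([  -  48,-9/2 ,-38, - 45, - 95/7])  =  [-48,-45,- 38,-95/7, - 9/2 ] 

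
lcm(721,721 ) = 721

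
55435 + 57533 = 112968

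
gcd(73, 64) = 1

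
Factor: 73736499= 3^1*283^1 * 86851^1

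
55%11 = 0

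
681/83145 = 227/27715 = 0.01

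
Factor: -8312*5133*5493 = - 2^3 * 3^2*29^1*59^1 * 1039^1*1831^1 = - 234361569528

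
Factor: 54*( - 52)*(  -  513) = 1440504 = 2^3* 3^6*13^1*19^1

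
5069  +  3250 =8319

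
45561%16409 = 12743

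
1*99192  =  99192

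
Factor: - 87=-3^1*29^1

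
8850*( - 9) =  - 79650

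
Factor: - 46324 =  - 2^2*37^1* 313^1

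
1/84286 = 1/84286 = 0.00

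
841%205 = 21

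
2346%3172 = 2346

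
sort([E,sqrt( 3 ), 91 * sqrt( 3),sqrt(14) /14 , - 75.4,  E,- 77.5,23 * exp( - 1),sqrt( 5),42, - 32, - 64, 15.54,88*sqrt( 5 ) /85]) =[ - 77.5,-75.4,  -  64,  -  32, sqrt(14 )/14, sqrt(3),sqrt(5),  88*sqrt( 5)/85,E, E , 23*exp( - 1), 15.54,  42,91*sqrt( 3)]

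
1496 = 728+768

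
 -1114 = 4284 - 5398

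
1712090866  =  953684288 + 758406578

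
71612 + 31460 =103072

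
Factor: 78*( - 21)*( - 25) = 2^1*3^2*5^2*7^1 * 13^1=40950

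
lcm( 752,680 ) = 63920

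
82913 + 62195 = 145108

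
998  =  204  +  794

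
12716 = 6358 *2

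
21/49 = 3/7 = 0.43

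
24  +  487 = 511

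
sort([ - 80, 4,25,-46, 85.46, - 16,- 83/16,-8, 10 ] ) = [ - 80,-46,-16, - 8, - 83/16, 4, 10,25,  85.46 ]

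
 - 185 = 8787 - 8972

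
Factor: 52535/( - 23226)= - 95/42 = - 2^( - 1 )*3^( - 1 ) *5^1*7^ (-1) * 19^1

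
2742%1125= 492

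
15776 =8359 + 7417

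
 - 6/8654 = -1 +4324/4327 = -0.00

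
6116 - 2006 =4110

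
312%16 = 8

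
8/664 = 1/83 = 0.01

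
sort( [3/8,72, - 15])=[-15, 3/8,72] 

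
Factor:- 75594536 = - 2^3 * 53^1*178289^1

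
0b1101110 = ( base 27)42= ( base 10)110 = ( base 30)3K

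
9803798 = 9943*986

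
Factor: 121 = 11^2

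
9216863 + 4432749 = 13649612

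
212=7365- 7153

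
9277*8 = 74216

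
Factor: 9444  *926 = 8745144 = 2^3* 3^1 * 463^1*787^1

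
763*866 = 660758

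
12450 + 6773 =19223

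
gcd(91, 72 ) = 1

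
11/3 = 3 + 2/3 = 3.67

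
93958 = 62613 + 31345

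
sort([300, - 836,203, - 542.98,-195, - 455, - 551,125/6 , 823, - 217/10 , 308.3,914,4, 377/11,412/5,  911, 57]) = [  -  836, - 551, -542.98 , - 455, - 195, -217/10,4,125/6,377/11,57,412/5, 203,300, 308.3, 823,911,914]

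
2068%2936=2068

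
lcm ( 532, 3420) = 23940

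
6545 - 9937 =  - 3392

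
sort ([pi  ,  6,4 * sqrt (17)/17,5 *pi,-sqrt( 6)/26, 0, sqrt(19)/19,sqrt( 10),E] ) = [ - sqrt( 6)/26,0,sqrt( 19)/19, 4*sqrt(17) /17, E,pi,sqrt( 10) , 6, 5 * pi] 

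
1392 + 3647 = 5039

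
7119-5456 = 1663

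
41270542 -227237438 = - 185966896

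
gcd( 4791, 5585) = 1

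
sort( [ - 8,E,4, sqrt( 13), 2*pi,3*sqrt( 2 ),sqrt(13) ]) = [-8,E,sqrt(13), sqrt( 13),4,3* sqrt(2),2*pi] 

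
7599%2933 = 1733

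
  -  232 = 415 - 647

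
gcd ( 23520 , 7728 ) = 336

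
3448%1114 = 106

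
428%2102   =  428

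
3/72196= 3/72196= 0.00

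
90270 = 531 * 170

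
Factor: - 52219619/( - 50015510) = 2^( - 1)*5^ ( - 1 )*19^1 * 1489^( - 1)*3359^(- 1)*2748401^1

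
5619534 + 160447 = 5779981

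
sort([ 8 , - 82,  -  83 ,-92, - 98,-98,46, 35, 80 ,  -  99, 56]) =[ - 99, - 98, - 98,-92, - 83, - 82, 8, 35,46, 56, 80 ] 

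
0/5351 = 0=0.00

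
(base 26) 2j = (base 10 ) 71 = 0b1000111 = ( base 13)56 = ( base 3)2122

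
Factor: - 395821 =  - 29^1*13649^1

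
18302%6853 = 4596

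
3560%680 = 160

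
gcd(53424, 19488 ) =336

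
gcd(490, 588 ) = 98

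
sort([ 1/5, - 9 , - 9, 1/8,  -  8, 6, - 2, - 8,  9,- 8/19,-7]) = [-9, - 9,-8, - 8,  -  7, - 2,  -  8/19 , 1/8,1/5, 6,  9 ] 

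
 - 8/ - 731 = 8/731 = 0.01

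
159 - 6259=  - 6100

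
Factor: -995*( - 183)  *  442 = 2^1 * 3^1*5^1*13^1*17^1*61^1*199^1 = 80481570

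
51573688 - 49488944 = 2084744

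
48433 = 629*77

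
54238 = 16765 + 37473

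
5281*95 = 501695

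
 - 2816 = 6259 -9075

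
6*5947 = 35682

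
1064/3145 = 1064/3145 = 0.34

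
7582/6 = 3791/3 = 1263.67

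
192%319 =192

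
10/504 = 5/252=0.02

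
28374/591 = 48 + 2/197 = 48.01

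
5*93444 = 467220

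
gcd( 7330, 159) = 1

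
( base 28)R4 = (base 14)3c4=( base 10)760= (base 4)23320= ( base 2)1011111000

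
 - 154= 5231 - 5385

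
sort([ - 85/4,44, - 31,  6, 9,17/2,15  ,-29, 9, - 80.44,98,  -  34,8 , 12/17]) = [ - 80.44, - 34, - 31, - 29, - 85/4,12/17,6,8, 17/2, 9,  9  ,  15,  44,98 ]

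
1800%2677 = 1800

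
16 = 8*2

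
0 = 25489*0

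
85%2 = 1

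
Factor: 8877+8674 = 17551 = 17551^1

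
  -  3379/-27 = 3379/27 = 125.15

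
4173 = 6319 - 2146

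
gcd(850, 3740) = 170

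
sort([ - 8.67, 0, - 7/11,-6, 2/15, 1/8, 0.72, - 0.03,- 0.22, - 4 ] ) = [-8.67, - 6, - 4, -7/11, - 0.22, - 0.03,0, 1/8, 2/15, 0.72]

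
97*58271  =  5652287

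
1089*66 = 71874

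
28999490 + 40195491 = 69194981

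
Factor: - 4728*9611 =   -  45440808= -  2^3*3^1*7^1*197^1*1373^1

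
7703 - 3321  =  4382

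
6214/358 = 17 + 64/179 = 17.36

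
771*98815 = 76186365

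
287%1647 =287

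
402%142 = 118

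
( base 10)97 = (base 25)3M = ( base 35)2R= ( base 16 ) 61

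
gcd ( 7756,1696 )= 4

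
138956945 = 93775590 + 45181355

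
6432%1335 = 1092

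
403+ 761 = 1164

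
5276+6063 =11339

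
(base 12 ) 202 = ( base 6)1202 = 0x122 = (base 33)8Q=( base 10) 290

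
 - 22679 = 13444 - 36123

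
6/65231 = 6/65231  =  0.00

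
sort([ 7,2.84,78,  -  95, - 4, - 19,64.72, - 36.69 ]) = [ - 95, - 36.69,  -  19 , - 4, 2.84, 7, 64.72, 78]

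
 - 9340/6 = -1557 +1/3 = -1556.67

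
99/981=11/109 = 0.10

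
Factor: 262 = 2^1*131^1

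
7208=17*424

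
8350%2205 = 1735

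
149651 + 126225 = 275876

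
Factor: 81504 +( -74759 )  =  6745  =  5^1  *19^1*71^1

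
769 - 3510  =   - 2741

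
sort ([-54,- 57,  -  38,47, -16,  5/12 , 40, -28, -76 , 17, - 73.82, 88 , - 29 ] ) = [ - 76 , - 73.82,-57 ,-54, - 38 , - 29, - 28, - 16, 5/12,17,  40, 47, 88 ]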